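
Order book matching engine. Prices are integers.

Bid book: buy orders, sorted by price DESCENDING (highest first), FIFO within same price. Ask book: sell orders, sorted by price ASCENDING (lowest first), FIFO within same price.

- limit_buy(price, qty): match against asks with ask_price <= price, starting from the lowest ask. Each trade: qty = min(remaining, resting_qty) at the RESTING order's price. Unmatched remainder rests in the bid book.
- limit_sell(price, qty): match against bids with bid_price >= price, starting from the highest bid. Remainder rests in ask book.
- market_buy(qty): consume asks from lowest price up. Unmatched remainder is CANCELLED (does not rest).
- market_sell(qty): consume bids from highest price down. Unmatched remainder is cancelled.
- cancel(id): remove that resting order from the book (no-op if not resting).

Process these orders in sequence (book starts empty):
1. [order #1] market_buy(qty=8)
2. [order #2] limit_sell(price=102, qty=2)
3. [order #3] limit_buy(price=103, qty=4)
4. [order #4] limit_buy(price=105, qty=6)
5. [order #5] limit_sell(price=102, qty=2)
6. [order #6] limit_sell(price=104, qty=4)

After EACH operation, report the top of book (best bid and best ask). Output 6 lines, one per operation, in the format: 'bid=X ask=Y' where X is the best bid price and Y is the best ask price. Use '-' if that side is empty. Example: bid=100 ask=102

After op 1 [order #1] market_buy(qty=8): fills=none; bids=[-] asks=[-]
After op 2 [order #2] limit_sell(price=102, qty=2): fills=none; bids=[-] asks=[#2:2@102]
After op 3 [order #3] limit_buy(price=103, qty=4): fills=#3x#2:2@102; bids=[#3:2@103] asks=[-]
After op 4 [order #4] limit_buy(price=105, qty=6): fills=none; bids=[#4:6@105 #3:2@103] asks=[-]
After op 5 [order #5] limit_sell(price=102, qty=2): fills=#4x#5:2@105; bids=[#4:4@105 #3:2@103] asks=[-]
After op 6 [order #6] limit_sell(price=104, qty=4): fills=#4x#6:4@105; bids=[#3:2@103] asks=[-]

Answer: bid=- ask=-
bid=- ask=102
bid=103 ask=-
bid=105 ask=-
bid=105 ask=-
bid=103 ask=-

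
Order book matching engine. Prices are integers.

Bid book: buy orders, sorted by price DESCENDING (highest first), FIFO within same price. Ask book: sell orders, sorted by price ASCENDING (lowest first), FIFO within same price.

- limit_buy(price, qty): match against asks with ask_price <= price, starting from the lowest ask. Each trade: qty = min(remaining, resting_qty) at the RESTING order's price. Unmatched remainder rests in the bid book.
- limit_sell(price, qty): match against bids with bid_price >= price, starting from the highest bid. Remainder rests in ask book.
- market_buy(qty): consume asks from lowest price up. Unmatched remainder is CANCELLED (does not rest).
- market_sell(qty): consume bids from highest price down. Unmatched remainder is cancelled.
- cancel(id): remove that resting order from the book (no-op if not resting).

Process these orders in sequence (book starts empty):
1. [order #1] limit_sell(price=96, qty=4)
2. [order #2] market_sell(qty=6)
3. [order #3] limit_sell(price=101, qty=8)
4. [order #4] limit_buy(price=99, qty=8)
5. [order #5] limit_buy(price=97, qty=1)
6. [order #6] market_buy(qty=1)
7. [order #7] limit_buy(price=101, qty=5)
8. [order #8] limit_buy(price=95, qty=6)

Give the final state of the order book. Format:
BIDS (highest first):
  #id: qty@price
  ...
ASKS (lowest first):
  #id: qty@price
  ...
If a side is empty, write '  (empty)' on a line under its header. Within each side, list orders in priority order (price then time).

Answer: BIDS (highest first):
  #4: 4@99
  #5: 1@97
  #8: 6@95
ASKS (lowest first):
  #3: 2@101

Derivation:
After op 1 [order #1] limit_sell(price=96, qty=4): fills=none; bids=[-] asks=[#1:4@96]
After op 2 [order #2] market_sell(qty=6): fills=none; bids=[-] asks=[#1:4@96]
After op 3 [order #3] limit_sell(price=101, qty=8): fills=none; bids=[-] asks=[#1:4@96 #3:8@101]
After op 4 [order #4] limit_buy(price=99, qty=8): fills=#4x#1:4@96; bids=[#4:4@99] asks=[#3:8@101]
After op 5 [order #5] limit_buy(price=97, qty=1): fills=none; bids=[#4:4@99 #5:1@97] asks=[#3:8@101]
After op 6 [order #6] market_buy(qty=1): fills=#6x#3:1@101; bids=[#4:4@99 #5:1@97] asks=[#3:7@101]
After op 7 [order #7] limit_buy(price=101, qty=5): fills=#7x#3:5@101; bids=[#4:4@99 #5:1@97] asks=[#3:2@101]
After op 8 [order #8] limit_buy(price=95, qty=6): fills=none; bids=[#4:4@99 #5:1@97 #8:6@95] asks=[#3:2@101]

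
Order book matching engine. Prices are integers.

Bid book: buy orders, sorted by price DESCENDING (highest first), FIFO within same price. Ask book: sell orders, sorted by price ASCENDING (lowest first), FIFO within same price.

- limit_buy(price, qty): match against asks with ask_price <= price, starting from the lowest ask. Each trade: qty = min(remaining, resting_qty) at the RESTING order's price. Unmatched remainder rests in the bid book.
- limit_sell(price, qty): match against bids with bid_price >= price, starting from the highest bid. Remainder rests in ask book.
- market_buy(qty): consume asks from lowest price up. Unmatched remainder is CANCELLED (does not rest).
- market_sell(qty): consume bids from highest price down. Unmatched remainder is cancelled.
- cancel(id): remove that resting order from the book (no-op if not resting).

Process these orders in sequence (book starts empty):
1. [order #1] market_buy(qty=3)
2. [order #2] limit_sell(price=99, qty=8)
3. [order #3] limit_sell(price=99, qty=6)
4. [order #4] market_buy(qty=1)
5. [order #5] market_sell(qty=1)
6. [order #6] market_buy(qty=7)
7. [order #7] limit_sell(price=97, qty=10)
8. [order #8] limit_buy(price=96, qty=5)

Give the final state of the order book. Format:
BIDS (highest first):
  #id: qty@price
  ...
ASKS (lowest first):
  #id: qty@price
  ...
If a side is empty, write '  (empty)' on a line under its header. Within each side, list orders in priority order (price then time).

After op 1 [order #1] market_buy(qty=3): fills=none; bids=[-] asks=[-]
After op 2 [order #2] limit_sell(price=99, qty=8): fills=none; bids=[-] asks=[#2:8@99]
After op 3 [order #3] limit_sell(price=99, qty=6): fills=none; bids=[-] asks=[#2:8@99 #3:6@99]
After op 4 [order #4] market_buy(qty=1): fills=#4x#2:1@99; bids=[-] asks=[#2:7@99 #3:6@99]
After op 5 [order #5] market_sell(qty=1): fills=none; bids=[-] asks=[#2:7@99 #3:6@99]
After op 6 [order #6] market_buy(qty=7): fills=#6x#2:7@99; bids=[-] asks=[#3:6@99]
After op 7 [order #7] limit_sell(price=97, qty=10): fills=none; bids=[-] asks=[#7:10@97 #3:6@99]
After op 8 [order #8] limit_buy(price=96, qty=5): fills=none; bids=[#8:5@96] asks=[#7:10@97 #3:6@99]

Answer: BIDS (highest first):
  #8: 5@96
ASKS (lowest first):
  #7: 10@97
  #3: 6@99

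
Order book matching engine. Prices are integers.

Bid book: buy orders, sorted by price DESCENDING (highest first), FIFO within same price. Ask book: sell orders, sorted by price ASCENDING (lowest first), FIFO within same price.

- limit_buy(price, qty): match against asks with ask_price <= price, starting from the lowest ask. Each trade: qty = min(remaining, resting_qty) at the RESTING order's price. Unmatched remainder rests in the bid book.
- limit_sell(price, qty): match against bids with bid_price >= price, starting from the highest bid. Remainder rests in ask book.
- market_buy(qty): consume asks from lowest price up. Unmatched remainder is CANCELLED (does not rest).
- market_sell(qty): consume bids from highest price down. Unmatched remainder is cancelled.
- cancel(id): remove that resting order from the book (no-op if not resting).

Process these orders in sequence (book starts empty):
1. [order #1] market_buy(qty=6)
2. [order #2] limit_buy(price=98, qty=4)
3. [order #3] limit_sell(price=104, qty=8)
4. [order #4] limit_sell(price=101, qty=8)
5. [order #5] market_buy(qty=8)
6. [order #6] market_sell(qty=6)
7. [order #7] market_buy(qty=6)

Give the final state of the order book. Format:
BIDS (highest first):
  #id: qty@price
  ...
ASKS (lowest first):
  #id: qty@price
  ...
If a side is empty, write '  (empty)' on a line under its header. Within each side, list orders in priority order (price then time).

After op 1 [order #1] market_buy(qty=6): fills=none; bids=[-] asks=[-]
After op 2 [order #2] limit_buy(price=98, qty=4): fills=none; bids=[#2:4@98] asks=[-]
After op 3 [order #3] limit_sell(price=104, qty=8): fills=none; bids=[#2:4@98] asks=[#3:8@104]
After op 4 [order #4] limit_sell(price=101, qty=8): fills=none; bids=[#2:4@98] asks=[#4:8@101 #3:8@104]
After op 5 [order #5] market_buy(qty=8): fills=#5x#4:8@101; bids=[#2:4@98] asks=[#3:8@104]
After op 6 [order #6] market_sell(qty=6): fills=#2x#6:4@98; bids=[-] asks=[#3:8@104]
After op 7 [order #7] market_buy(qty=6): fills=#7x#3:6@104; bids=[-] asks=[#3:2@104]

Answer: BIDS (highest first):
  (empty)
ASKS (lowest first):
  #3: 2@104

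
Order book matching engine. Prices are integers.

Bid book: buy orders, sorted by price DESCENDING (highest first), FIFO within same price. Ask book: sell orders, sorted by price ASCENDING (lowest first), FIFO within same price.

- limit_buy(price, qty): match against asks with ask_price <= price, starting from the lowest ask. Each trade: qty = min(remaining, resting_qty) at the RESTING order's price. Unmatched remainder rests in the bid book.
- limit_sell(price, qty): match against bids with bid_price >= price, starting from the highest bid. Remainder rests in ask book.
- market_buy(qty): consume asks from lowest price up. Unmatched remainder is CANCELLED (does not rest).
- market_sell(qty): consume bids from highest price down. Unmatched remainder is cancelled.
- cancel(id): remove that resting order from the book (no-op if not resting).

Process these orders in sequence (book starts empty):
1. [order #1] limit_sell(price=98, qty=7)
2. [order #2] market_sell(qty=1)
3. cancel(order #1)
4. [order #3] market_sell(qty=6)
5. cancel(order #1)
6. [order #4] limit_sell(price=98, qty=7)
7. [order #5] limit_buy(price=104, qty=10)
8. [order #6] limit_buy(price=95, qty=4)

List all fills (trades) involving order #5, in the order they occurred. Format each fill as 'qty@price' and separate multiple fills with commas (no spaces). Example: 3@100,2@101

After op 1 [order #1] limit_sell(price=98, qty=7): fills=none; bids=[-] asks=[#1:7@98]
After op 2 [order #2] market_sell(qty=1): fills=none; bids=[-] asks=[#1:7@98]
After op 3 cancel(order #1): fills=none; bids=[-] asks=[-]
After op 4 [order #3] market_sell(qty=6): fills=none; bids=[-] asks=[-]
After op 5 cancel(order #1): fills=none; bids=[-] asks=[-]
After op 6 [order #4] limit_sell(price=98, qty=7): fills=none; bids=[-] asks=[#4:7@98]
After op 7 [order #5] limit_buy(price=104, qty=10): fills=#5x#4:7@98; bids=[#5:3@104] asks=[-]
After op 8 [order #6] limit_buy(price=95, qty=4): fills=none; bids=[#5:3@104 #6:4@95] asks=[-]

Answer: 7@98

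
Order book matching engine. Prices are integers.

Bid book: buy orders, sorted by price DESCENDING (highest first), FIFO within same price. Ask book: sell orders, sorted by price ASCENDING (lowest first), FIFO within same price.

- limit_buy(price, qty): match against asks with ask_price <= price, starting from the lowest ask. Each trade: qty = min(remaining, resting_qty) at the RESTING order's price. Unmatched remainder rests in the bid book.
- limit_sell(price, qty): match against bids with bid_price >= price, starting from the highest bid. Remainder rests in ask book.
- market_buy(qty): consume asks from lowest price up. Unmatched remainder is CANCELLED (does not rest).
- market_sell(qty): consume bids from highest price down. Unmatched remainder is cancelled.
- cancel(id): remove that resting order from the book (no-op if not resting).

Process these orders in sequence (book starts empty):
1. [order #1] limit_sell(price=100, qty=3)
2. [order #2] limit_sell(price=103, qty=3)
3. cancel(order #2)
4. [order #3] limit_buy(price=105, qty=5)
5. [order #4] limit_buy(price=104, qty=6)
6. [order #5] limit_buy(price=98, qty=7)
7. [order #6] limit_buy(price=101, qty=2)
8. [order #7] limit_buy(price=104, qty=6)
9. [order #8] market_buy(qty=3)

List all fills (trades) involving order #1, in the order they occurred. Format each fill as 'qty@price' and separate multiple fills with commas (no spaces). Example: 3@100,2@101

Answer: 3@100

Derivation:
After op 1 [order #1] limit_sell(price=100, qty=3): fills=none; bids=[-] asks=[#1:3@100]
After op 2 [order #2] limit_sell(price=103, qty=3): fills=none; bids=[-] asks=[#1:3@100 #2:3@103]
After op 3 cancel(order #2): fills=none; bids=[-] asks=[#1:3@100]
After op 4 [order #3] limit_buy(price=105, qty=5): fills=#3x#1:3@100; bids=[#3:2@105] asks=[-]
After op 5 [order #4] limit_buy(price=104, qty=6): fills=none; bids=[#3:2@105 #4:6@104] asks=[-]
After op 6 [order #5] limit_buy(price=98, qty=7): fills=none; bids=[#3:2@105 #4:6@104 #5:7@98] asks=[-]
After op 7 [order #6] limit_buy(price=101, qty=2): fills=none; bids=[#3:2@105 #4:6@104 #6:2@101 #5:7@98] asks=[-]
After op 8 [order #7] limit_buy(price=104, qty=6): fills=none; bids=[#3:2@105 #4:6@104 #7:6@104 #6:2@101 #5:7@98] asks=[-]
After op 9 [order #8] market_buy(qty=3): fills=none; bids=[#3:2@105 #4:6@104 #7:6@104 #6:2@101 #5:7@98] asks=[-]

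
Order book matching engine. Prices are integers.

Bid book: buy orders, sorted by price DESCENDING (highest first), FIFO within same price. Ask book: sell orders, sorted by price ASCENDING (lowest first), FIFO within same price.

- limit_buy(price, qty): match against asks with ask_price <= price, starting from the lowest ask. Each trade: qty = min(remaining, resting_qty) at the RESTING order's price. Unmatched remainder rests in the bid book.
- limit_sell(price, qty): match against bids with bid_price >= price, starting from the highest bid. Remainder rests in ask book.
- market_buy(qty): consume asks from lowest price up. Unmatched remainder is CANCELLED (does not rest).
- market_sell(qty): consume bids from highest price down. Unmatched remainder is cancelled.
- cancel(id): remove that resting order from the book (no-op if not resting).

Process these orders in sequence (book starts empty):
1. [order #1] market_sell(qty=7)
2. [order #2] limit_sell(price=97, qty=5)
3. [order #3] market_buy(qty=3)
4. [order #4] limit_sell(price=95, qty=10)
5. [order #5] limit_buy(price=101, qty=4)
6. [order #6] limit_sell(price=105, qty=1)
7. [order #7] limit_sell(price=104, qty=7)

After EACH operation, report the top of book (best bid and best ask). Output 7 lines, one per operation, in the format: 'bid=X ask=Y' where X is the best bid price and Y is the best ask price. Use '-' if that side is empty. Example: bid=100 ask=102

Answer: bid=- ask=-
bid=- ask=97
bid=- ask=97
bid=- ask=95
bid=- ask=95
bid=- ask=95
bid=- ask=95

Derivation:
After op 1 [order #1] market_sell(qty=7): fills=none; bids=[-] asks=[-]
After op 2 [order #2] limit_sell(price=97, qty=5): fills=none; bids=[-] asks=[#2:5@97]
After op 3 [order #3] market_buy(qty=3): fills=#3x#2:3@97; bids=[-] asks=[#2:2@97]
After op 4 [order #4] limit_sell(price=95, qty=10): fills=none; bids=[-] asks=[#4:10@95 #2:2@97]
After op 5 [order #5] limit_buy(price=101, qty=4): fills=#5x#4:4@95; bids=[-] asks=[#4:6@95 #2:2@97]
After op 6 [order #6] limit_sell(price=105, qty=1): fills=none; bids=[-] asks=[#4:6@95 #2:2@97 #6:1@105]
After op 7 [order #7] limit_sell(price=104, qty=7): fills=none; bids=[-] asks=[#4:6@95 #2:2@97 #7:7@104 #6:1@105]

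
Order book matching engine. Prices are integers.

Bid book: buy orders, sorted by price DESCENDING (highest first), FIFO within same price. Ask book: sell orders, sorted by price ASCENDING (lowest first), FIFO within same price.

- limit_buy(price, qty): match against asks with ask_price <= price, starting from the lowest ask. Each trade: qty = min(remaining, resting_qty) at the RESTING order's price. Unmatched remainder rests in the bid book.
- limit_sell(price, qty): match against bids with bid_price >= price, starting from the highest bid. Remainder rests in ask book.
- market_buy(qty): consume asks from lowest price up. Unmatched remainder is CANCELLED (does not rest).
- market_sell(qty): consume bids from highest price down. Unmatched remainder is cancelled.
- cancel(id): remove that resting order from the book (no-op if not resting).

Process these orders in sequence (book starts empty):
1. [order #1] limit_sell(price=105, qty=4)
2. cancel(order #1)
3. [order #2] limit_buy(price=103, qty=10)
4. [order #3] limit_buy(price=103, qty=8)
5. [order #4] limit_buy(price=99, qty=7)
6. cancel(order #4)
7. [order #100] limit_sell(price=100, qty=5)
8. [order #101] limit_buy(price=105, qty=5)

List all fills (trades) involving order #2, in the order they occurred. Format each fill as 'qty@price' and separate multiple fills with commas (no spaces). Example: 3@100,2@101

After op 1 [order #1] limit_sell(price=105, qty=4): fills=none; bids=[-] asks=[#1:4@105]
After op 2 cancel(order #1): fills=none; bids=[-] asks=[-]
After op 3 [order #2] limit_buy(price=103, qty=10): fills=none; bids=[#2:10@103] asks=[-]
After op 4 [order #3] limit_buy(price=103, qty=8): fills=none; bids=[#2:10@103 #3:8@103] asks=[-]
After op 5 [order #4] limit_buy(price=99, qty=7): fills=none; bids=[#2:10@103 #3:8@103 #4:7@99] asks=[-]
After op 6 cancel(order #4): fills=none; bids=[#2:10@103 #3:8@103] asks=[-]
After op 7 [order #100] limit_sell(price=100, qty=5): fills=#2x#100:5@103; bids=[#2:5@103 #3:8@103] asks=[-]
After op 8 [order #101] limit_buy(price=105, qty=5): fills=none; bids=[#101:5@105 #2:5@103 #3:8@103] asks=[-]

Answer: 5@103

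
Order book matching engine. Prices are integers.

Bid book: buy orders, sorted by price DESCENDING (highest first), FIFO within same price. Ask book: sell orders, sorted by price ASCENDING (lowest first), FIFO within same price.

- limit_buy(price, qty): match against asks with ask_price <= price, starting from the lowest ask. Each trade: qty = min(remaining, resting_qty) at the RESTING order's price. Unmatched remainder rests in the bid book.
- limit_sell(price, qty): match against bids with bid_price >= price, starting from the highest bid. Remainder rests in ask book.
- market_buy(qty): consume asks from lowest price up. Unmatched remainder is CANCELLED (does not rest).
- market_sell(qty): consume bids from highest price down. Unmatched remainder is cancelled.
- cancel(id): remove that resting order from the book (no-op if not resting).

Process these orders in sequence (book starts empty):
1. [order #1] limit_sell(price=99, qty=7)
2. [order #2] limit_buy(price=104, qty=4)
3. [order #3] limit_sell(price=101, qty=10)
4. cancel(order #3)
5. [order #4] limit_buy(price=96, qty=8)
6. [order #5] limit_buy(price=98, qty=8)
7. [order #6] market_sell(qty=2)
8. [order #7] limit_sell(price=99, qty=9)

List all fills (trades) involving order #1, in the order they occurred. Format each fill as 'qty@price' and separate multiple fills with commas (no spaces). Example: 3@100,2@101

Answer: 4@99

Derivation:
After op 1 [order #1] limit_sell(price=99, qty=7): fills=none; bids=[-] asks=[#1:7@99]
After op 2 [order #2] limit_buy(price=104, qty=4): fills=#2x#1:4@99; bids=[-] asks=[#1:3@99]
After op 3 [order #3] limit_sell(price=101, qty=10): fills=none; bids=[-] asks=[#1:3@99 #3:10@101]
After op 4 cancel(order #3): fills=none; bids=[-] asks=[#1:3@99]
After op 5 [order #4] limit_buy(price=96, qty=8): fills=none; bids=[#4:8@96] asks=[#1:3@99]
After op 6 [order #5] limit_buy(price=98, qty=8): fills=none; bids=[#5:8@98 #4:8@96] asks=[#1:3@99]
After op 7 [order #6] market_sell(qty=2): fills=#5x#6:2@98; bids=[#5:6@98 #4:8@96] asks=[#1:3@99]
After op 8 [order #7] limit_sell(price=99, qty=9): fills=none; bids=[#5:6@98 #4:8@96] asks=[#1:3@99 #7:9@99]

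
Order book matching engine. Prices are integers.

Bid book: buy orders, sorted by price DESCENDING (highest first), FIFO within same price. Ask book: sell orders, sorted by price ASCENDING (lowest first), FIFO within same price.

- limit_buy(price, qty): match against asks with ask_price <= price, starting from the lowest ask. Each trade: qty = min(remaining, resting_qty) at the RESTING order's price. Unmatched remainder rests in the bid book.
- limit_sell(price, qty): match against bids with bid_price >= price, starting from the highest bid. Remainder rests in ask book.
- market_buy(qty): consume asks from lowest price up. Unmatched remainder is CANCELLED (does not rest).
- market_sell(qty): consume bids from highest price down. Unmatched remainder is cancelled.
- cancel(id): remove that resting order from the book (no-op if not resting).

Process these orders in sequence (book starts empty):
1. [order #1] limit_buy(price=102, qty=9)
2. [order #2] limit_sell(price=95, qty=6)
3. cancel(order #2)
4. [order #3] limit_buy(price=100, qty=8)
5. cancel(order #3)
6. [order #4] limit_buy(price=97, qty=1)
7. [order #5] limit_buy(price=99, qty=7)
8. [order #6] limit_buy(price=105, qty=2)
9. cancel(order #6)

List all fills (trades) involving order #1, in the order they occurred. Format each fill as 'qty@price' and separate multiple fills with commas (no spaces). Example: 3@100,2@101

Answer: 6@102

Derivation:
After op 1 [order #1] limit_buy(price=102, qty=9): fills=none; bids=[#1:9@102] asks=[-]
After op 2 [order #2] limit_sell(price=95, qty=6): fills=#1x#2:6@102; bids=[#1:3@102] asks=[-]
After op 3 cancel(order #2): fills=none; bids=[#1:3@102] asks=[-]
After op 4 [order #3] limit_buy(price=100, qty=8): fills=none; bids=[#1:3@102 #3:8@100] asks=[-]
After op 5 cancel(order #3): fills=none; bids=[#1:3@102] asks=[-]
After op 6 [order #4] limit_buy(price=97, qty=1): fills=none; bids=[#1:3@102 #4:1@97] asks=[-]
After op 7 [order #5] limit_buy(price=99, qty=7): fills=none; bids=[#1:3@102 #5:7@99 #4:1@97] asks=[-]
After op 8 [order #6] limit_buy(price=105, qty=2): fills=none; bids=[#6:2@105 #1:3@102 #5:7@99 #4:1@97] asks=[-]
After op 9 cancel(order #6): fills=none; bids=[#1:3@102 #5:7@99 #4:1@97] asks=[-]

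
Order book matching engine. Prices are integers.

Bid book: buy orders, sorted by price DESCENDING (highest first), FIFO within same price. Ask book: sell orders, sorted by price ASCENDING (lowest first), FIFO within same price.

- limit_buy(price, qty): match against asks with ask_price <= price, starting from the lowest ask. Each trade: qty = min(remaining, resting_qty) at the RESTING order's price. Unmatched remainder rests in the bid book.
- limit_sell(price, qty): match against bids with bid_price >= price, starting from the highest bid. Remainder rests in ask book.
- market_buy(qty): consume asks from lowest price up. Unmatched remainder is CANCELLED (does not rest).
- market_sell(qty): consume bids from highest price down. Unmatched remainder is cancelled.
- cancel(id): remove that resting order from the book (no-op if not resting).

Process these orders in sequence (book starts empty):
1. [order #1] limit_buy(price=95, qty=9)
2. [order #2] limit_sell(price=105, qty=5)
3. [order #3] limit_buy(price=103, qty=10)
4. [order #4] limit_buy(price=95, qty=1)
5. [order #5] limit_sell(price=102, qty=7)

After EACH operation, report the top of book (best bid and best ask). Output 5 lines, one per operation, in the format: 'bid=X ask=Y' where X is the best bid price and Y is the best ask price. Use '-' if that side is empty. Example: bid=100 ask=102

After op 1 [order #1] limit_buy(price=95, qty=9): fills=none; bids=[#1:9@95] asks=[-]
After op 2 [order #2] limit_sell(price=105, qty=5): fills=none; bids=[#1:9@95] asks=[#2:5@105]
After op 3 [order #3] limit_buy(price=103, qty=10): fills=none; bids=[#3:10@103 #1:9@95] asks=[#2:5@105]
After op 4 [order #4] limit_buy(price=95, qty=1): fills=none; bids=[#3:10@103 #1:9@95 #4:1@95] asks=[#2:5@105]
After op 5 [order #5] limit_sell(price=102, qty=7): fills=#3x#5:7@103; bids=[#3:3@103 #1:9@95 #4:1@95] asks=[#2:5@105]

Answer: bid=95 ask=-
bid=95 ask=105
bid=103 ask=105
bid=103 ask=105
bid=103 ask=105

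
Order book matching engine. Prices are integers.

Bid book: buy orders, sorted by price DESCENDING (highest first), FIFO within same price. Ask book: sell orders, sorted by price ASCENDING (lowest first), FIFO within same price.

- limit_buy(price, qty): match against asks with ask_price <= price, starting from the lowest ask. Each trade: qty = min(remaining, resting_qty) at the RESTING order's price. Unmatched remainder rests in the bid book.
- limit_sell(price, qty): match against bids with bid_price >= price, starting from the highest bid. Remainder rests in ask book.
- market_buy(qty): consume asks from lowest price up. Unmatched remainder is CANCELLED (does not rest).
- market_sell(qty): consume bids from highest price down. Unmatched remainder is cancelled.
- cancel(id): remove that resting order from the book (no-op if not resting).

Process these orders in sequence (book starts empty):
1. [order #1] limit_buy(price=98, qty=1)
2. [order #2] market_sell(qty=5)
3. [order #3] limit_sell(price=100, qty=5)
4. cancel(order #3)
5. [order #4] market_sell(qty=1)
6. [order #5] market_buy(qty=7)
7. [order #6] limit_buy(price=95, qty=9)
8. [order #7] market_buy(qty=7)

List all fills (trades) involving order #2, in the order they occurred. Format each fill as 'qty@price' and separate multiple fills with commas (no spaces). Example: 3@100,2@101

After op 1 [order #1] limit_buy(price=98, qty=1): fills=none; bids=[#1:1@98] asks=[-]
After op 2 [order #2] market_sell(qty=5): fills=#1x#2:1@98; bids=[-] asks=[-]
After op 3 [order #3] limit_sell(price=100, qty=5): fills=none; bids=[-] asks=[#3:5@100]
After op 4 cancel(order #3): fills=none; bids=[-] asks=[-]
After op 5 [order #4] market_sell(qty=1): fills=none; bids=[-] asks=[-]
After op 6 [order #5] market_buy(qty=7): fills=none; bids=[-] asks=[-]
After op 7 [order #6] limit_buy(price=95, qty=9): fills=none; bids=[#6:9@95] asks=[-]
After op 8 [order #7] market_buy(qty=7): fills=none; bids=[#6:9@95] asks=[-]

Answer: 1@98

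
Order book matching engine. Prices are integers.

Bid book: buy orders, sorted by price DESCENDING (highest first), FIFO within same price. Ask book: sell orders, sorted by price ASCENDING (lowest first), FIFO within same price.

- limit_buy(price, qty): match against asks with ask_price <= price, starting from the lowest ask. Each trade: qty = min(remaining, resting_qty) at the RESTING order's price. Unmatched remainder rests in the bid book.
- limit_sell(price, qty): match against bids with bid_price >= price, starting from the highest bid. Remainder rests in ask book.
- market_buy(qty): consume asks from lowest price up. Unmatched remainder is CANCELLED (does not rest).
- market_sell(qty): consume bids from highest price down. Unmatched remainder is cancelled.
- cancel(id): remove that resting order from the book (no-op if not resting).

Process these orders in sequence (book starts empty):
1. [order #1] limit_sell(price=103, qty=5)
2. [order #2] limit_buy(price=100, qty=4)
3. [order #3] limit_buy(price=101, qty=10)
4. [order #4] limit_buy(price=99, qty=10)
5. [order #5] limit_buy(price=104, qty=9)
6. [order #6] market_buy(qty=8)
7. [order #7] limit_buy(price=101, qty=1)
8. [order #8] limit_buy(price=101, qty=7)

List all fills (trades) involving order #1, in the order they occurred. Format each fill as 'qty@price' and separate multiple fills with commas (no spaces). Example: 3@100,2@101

After op 1 [order #1] limit_sell(price=103, qty=5): fills=none; bids=[-] asks=[#1:5@103]
After op 2 [order #2] limit_buy(price=100, qty=4): fills=none; bids=[#2:4@100] asks=[#1:5@103]
After op 3 [order #3] limit_buy(price=101, qty=10): fills=none; bids=[#3:10@101 #2:4@100] asks=[#1:5@103]
After op 4 [order #4] limit_buy(price=99, qty=10): fills=none; bids=[#3:10@101 #2:4@100 #4:10@99] asks=[#1:5@103]
After op 5 [order #5] limit_buy(price=104, qty=9): fills=#5x#1:5@103; bids=[#5:4@104 #3:10@101 #2:4@100 #4:10@99] asks=[-]
After op 6 [order #6] market_buy(qty=8): fills=none; bids=[#5:4@104 #3:10@101 #2:4@100 #4:10@99] asks=[-]
After op 7 [order #7] limit_buy(price=101, qty=1): fills=none; bids=[#5:4@104 #3:10@101 #7:1@101 #2:4@100 #4:10@99] asks=[-]
After op 8 [order #8] limit_buy(price=101, qty=7): fills=none; bids=[#5:4@104 #3:10@101 #7:1@101 #8:7@101 #2:4@100 #4:10@99] asks=[-]

Answer: 5@103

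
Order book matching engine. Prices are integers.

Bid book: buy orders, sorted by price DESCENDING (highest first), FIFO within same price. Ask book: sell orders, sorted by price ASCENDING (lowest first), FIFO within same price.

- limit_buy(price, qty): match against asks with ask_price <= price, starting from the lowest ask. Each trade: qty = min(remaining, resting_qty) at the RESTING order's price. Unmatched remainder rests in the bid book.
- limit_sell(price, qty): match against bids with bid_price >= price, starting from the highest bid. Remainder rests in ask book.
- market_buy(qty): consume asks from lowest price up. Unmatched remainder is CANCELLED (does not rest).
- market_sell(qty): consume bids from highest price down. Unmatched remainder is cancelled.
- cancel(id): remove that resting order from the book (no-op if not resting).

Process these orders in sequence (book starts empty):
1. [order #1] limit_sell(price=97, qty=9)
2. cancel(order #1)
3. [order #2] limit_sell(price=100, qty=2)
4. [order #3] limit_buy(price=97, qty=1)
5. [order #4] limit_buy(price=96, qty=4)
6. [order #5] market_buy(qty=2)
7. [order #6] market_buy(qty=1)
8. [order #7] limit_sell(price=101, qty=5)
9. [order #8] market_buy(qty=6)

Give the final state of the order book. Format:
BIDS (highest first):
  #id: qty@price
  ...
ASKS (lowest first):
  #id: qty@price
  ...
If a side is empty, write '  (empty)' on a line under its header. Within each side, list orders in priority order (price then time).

Answer: BIDS (highest first):
  #3: 1@97
  #4: 4@96
ASKS (lowest first):
  (empty)

Derivation:
After op 1 [order #1] limit_sell(price=97, qty=9): fills=none; bids=[-] asks=[#1:9@97]
After op 2 cancel(order #1): fills=none; bids=[-] asks=[-]
After op 3 [order #2] limit_sell(price=100, qty=2): fills=none; bids=[-] asks=[#2:2@100]
After op 4 [order #3] limit_buy(price=97, qty=1): fills=none; bids=[#3:1@97] asks=[#2:2@100]
After op 5 [order #4] limit_buy(price=96, qty=4): fills=none; bids=[#3:1@97 #4:4@96] asks=[#2:2@100]
After op 6 [order #5] market_buy(qty=2): fills=#5x#2:2@100; bids=[#3:1@97 #4:4@96] asks=[-]
After op 7 [order #6] market_buy(qty=1): fills=none; bids=[#3:1@97 #4:4@96] asks=[-]
After op 8 [order #7] limit_sell(price=101, qty=5): fills=none; bids=[#3:1@97 #4:4@96] asks=[#7:5@101]
After op 9 [order #8] market_buy(qty=6): fills=#8x#7:5@101; bids=[#3:1@97 #4:4@96] asks=[-]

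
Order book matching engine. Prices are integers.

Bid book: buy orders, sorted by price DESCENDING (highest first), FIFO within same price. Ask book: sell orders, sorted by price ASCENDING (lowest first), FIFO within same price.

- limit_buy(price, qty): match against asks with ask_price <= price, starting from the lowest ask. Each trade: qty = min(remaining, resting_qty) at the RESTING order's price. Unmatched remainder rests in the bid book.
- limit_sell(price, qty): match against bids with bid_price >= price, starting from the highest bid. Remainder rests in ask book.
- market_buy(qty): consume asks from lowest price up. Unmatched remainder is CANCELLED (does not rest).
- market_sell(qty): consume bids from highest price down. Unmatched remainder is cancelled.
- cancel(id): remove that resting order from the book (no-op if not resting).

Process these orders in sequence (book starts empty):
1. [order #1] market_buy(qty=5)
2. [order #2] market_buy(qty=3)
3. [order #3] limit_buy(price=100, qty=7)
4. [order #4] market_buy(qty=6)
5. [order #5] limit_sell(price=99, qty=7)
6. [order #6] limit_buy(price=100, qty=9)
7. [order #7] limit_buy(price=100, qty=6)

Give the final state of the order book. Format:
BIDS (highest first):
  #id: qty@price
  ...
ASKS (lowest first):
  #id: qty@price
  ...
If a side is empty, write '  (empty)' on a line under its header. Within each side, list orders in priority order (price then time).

Answer: BIDS (highest first):
  #6: 9@100
  #7: 6@100
ASKS (lowest first):
  (empty)

Derivation:
After op 1 [order #1] market_buy(qty=5): fills=none; bids=[-] asks=[-]
After op 2 [order #2] market_buy(qty=3): fills=none; bids=[-] asks=[-]
After op 3 [order #3] limit_buy(price=100, qty=7): fills=none; bids=[#3:7@100] asks=[-]
After op 4 [order #4] market_buy(qty=6): fills=none; bids=[#3:7@100] asks=[-]
After op 5 [order #5] limit_sell(price=99, qty=7): fills=#3x#5:7@100; bids=[-] asks=[-]
After op 6 [order #6] limit_buy(price=100, qty=9): fills=none; bids=[#6:9@100] asks=[-]
After op 7 [order #7] limit_buy(price=100, qty=6): fills=none; bids=[#6:9@100 #7:6@100] asks=[-]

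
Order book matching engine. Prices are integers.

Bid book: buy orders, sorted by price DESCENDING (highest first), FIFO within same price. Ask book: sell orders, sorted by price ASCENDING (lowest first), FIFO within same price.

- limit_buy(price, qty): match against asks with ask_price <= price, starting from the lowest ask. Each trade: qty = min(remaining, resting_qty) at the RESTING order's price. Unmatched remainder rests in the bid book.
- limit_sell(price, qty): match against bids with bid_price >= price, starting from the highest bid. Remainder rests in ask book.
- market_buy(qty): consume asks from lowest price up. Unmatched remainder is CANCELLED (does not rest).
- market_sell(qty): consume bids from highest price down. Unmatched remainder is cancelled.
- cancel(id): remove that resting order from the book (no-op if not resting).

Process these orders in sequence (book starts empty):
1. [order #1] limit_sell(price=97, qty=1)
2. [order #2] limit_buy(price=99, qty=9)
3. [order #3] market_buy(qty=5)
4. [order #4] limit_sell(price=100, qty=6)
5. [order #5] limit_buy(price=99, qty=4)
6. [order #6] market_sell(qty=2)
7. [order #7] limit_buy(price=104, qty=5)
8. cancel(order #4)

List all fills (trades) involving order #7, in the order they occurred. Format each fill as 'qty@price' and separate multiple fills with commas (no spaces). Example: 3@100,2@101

Answer: 5@100

Derivation:
After op 1 [order #1] limit_sell(price=97, qty=1): fills=none; bids=[-] asks=[#1:1@97]
After op 2 [order #2] limit_buy(price=99, qty=9): fills=#2x#1:1@97; bids=[#2:8@99] asks=[-]
After op 3 [order #3] market_buy(qty=5): fills=none; bids=[#2:8@99] asks=[-]
After op 4 [order #4] limit_sell(price=100, qty=6): fills=none; bids=[#2:8@99] asks=[#4:6@100]
After op 5 [order #5] limit_buy(price=99, qty=4): fills=none; bids=[#2:8@99 #5:4@99] asks=[#4:6@100]
After op 6 [order #6] market_sell(qty=2): fills=#2x#6:2@99; bids=[#2:6@99 #5:4@99] asks=[#4:6@100]
After op 7 [order #7] limit_buy(price=104, qty=5): fills=#7x#4:5@100; bids=[#2:6@99 #5:4@99] asks=[#4:1@100]
After op 8 cancel(order #4): fills=none; bids=[#2:6@99 #5:4@99] asks=[-]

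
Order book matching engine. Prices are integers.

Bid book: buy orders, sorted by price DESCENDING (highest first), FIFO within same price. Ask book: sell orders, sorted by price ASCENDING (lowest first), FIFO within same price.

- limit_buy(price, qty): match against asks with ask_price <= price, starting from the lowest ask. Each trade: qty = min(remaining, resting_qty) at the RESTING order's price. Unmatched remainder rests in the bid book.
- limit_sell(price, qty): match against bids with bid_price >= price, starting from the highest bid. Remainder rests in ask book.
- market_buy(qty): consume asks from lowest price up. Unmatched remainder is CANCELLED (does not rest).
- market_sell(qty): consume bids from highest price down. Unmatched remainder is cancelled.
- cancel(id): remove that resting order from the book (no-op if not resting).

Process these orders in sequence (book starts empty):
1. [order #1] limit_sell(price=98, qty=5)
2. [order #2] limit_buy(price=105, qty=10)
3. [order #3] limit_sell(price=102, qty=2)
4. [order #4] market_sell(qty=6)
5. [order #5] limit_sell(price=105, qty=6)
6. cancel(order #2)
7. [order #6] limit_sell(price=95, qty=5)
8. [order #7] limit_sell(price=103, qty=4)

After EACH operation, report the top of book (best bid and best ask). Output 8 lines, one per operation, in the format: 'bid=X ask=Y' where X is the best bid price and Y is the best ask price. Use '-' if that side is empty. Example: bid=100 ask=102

After op 1 [order #1] limit_sell(price=98, qty=5): fills=none; bids=[-] asks=[#1:5@98]
After op 2 [order #2] limit_buy(price=105, qty=10): fills=#2x#1:5@98; bids=[#2:5@105] asks=[-]
After op 3 [order #3] limit_sell(price=102, qty=2): fills=#2x#3:2@105; bids=[#2:3@105] asks=[-]
After op 4 [order #4] market_sell(qty=6): fills=#2x#4:3@105; bids=[-] asks=[-]
After op 5 [order #5] limit_sell(price=105, qty=6): fills=none; bids=[-] asks=[#5:6@105]
After op 6 cancel(order #2): fills=none; bids=[-] asks=[#5:6@105]
After op 7 [order #6] limit_sell(price=95, qty=5): fills=none; bids=[-] asks=[#6:5@95 #5:6@105]
After op 8 [order #7] limit_sell(price=103, qty=4): fills=none; bids=[-] asks=[#6:5@95 #7:4@103 #5:6@105]

Answer: bid=- ask=98
bid=105 ask=-
bid=105 ask=-
bid=- ask=-
bid=- ask=105
bid=- ask=105
bid=- ask=95
bid=- ask=95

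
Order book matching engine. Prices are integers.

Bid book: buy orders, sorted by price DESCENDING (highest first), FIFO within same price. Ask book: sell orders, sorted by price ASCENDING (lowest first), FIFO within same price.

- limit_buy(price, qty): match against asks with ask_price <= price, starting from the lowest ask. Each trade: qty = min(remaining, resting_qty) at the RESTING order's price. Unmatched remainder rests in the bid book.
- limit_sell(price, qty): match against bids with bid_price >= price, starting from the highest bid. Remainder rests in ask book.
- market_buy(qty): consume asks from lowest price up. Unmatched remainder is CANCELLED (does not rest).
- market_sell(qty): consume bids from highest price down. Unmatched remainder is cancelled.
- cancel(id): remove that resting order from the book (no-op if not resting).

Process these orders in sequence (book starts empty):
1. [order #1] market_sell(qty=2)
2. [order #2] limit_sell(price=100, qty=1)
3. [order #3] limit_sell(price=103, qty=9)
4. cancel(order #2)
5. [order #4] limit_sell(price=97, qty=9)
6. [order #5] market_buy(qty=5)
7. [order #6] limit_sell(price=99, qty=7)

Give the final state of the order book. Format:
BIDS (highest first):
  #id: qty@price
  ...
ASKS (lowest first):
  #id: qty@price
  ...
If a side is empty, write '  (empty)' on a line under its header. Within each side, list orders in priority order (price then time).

After op 1 [order #1] market_sell(qty=2): fills=none; bids=[-] asks=[-]
After op 2 [order #2] limit_sell(price=100, qty=1): fills=none; bids=[-] asks=[#2:1@100]
After op 3 [order #3] limit_sell(price=103, qty=9): fills=none; bids=[-] asks=[#2:1@100 #3:9@103]
After op 4 cancel(order #2): fills=none; bids=[-] asks=[#3:9@103]
After op 5 [order #4] limit_sell(price=97, qty=9): fills=none; bids=[-] asks=[#4:9@97 #3:9@103]
After op 6 [order #5] market_buy(qty=5): fills=#5x#4:5@97; bids=[-] asks=[#4:4@97 #3:9@103]
After op 7 [order #6] limit_sell(price=99, qty=7): fills=none; bids=[-] asks=[#4:4@97 #6:7@99 #3:9@103]

Answer: BIDS (highest first):
  (empty)
ASKS (lowest first):
  #4: 4@97
  #6: 7@99
  #3: 9@103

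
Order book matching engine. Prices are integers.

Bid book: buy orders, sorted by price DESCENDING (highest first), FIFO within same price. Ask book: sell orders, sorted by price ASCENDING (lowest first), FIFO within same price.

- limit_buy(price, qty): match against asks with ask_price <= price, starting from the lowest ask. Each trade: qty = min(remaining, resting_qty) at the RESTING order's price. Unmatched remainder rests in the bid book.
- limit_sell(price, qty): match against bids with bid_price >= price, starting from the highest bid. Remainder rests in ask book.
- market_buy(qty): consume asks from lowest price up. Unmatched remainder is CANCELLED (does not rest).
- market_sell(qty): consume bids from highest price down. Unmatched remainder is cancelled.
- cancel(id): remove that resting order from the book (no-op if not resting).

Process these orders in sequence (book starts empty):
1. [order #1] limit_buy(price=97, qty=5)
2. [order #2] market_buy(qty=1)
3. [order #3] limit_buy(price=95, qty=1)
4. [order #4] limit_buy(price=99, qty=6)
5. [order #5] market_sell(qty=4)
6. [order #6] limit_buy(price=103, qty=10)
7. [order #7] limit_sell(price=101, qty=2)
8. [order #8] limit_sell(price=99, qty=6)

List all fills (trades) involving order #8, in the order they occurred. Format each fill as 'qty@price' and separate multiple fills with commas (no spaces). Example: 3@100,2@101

After op 1 [order #1] limit_buy(price=97, qty=5): fills=none; bids=[#1:5@97] asks=[-]
After op 2 [order #2] market_buy(qty=1): fills=none; bids=[#1:5@97] asks=[-]
After op 3 [order #3] limit_buy(price=95, qty=1): fills=none; bids=[#1:5@97 #3:1@95] asks=[-]
After op 4 [order #4] limit_buy(price=99, qty=6): fills=none; bids=[#4:6@99 #1:5@97 #3:1@95] asks=[-]
After op 5 [order #5] market_sell(qty=4): fills=#4x#5:4@99; bids=[#4:2@99 #1:5@97 #3:1@95] asks=[-]
After op 6 [order #6] limit_buy(price=103, qty=10): fills=none; bids=[#6:10@103 #4:2@99 #1:5@97 #3:1@95] asks=[-]
After op 7 [order #7] limit_sell(price=101, qty=2): fills=#6x#7:2@103; bids=[#6:8@103 #4:2@99 #1:5@97 #3:1@95] asks=[-]
After op 8 [order #8] limit_sell(price=99, qty=6): fills=#6x#8:6@103; bids=[#6:2@103 #4:2@99 #1:5@97 #3:1@95] asks=[-]

Answer: 6@103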